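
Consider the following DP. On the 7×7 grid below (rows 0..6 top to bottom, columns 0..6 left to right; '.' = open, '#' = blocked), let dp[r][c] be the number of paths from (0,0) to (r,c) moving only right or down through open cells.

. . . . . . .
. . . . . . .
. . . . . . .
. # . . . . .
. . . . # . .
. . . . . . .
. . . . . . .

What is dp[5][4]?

r\c   0   1   2   3   4   5   6
  0   1   1   1   1   1   1   1
  1   1   2   3   4   5   6   7
  2   1   3   6  10  15  21  28
  3   1   0   6  16  31  52  80
  4   1   1   7  23   0  52 132
  5   1   2   9  32  32  84 216
  6   1   3  12  44  76 160 376

32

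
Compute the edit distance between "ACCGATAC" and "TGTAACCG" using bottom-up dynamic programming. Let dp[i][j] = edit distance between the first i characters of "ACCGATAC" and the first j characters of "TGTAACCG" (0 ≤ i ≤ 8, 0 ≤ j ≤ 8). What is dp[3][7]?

   ''  T  G  T  A  A  C  C  G
''  0  1  2  3  4  5  6  7  8
 A  1  1  2  3  3  4  5  6  7
 C  2  2  2  3  4  4  4  5  6
 C  3  3  3  3  4  5  4  4  5
 G  4  4  3  4  4  5  5  5  4
 A  5  5  4  4  4  4  5  6  5
 T  6  5  5  4  5  5  5  6  6
 A  7  6  6  5  4  5  6  6  7
 C  8  7  7  6  5  5  5  6  7

4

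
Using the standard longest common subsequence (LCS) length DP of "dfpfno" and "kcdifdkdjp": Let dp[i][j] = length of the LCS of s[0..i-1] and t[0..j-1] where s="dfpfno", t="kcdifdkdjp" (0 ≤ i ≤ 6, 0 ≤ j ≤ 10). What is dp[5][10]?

   ''  k  c  d  i  f  d  k  d  j  p
''  0  0  0  0  0  0  0  0  0  0  0
 d  0  0  0  1  1  1  1  1  1  1  1
 f  0  0  0  1  1  2  2  2  2  2  2
 p  0  0  0  1  1  2  2  2  2  2  3
 f  0  0  0  1  1  2  2  2  2  2  3
 n  0  0  0  1  1  2  2  2  2  2  3
 o  0  0  0  1  1  2  2  2  2  2  3

3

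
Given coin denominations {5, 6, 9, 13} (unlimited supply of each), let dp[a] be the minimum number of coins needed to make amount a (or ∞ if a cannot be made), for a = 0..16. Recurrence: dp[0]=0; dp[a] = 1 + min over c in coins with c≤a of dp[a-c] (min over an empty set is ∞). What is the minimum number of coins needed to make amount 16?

 a  0  1  2  3  4  5  6  7  8  9 10 11 12 13 14 15 16
dp  0  -  -  -  -  1  1  -  -  1  2  2  2  1  2  2  3
(- denotes ∞ / unreachable)

3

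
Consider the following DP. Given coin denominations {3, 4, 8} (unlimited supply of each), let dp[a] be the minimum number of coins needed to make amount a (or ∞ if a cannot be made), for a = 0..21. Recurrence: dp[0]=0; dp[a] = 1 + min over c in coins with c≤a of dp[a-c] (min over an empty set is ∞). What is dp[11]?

 a  0  1  2  3  4  5  6  7  8  9 10 11 12 13 14 15 16 17 18 19 20 21
dp  0  -  -  1  1  -  2  2  1  3  3  2  2  4  3  3  2  4  4  3  3  5
(- denotes ∞ / unreachable)

2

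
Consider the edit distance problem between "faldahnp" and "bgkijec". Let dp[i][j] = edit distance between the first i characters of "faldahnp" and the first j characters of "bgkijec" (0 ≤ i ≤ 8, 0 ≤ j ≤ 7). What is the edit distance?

8

   ''  b  g  k  i  j  e  c
''  0  1  2  3  4  5  6  7
 f  1  1  2  3  4  5  6  7
 a  2  2  2  3  4  5  6  7
 l  3  3  3  3  4  5  6  7
 d  4  4  4  4  4  5  6  7
 a  5  5  5  5  5  5  6  7
 h  6  6  6  6  6  6  6  7
 n  7  7  7  7  7  7  7  7
 p  8  8  8  8  8  8  8  8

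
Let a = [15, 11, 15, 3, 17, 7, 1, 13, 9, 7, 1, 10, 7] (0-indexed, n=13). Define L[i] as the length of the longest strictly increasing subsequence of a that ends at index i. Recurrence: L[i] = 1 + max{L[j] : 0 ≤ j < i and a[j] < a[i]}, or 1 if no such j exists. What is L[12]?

   i    0    1    2    3    4    5    6    7    8    9   10   11   12
a[i]   15   11   15    3   17    7    1   13    9    7    1   10    7
L[i]    1    1    2    1    3    2    1    3    3    2    1    4    2

2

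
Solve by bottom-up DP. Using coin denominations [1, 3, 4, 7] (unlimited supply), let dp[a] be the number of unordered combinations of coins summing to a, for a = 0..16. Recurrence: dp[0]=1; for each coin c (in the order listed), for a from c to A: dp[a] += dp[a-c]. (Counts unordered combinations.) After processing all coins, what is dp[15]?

after  coin     0     1     2     3     4     5     6     7     8     9    10    11    12    13    14    15    16
          1     1     1     1     1     1     1     1     1     1     1     1     1     1     1     1     1     1
          3     1     1     1     2     2     2     3     3     3     4     4     4     5     5     5     6     6
          4     1     1     1     2     3     3     4     5     6     7     8     9    11    12    13    15    17
          7     1     1     1     2     3     3     4     6     7     8    10    12    14    16    19    22    25

22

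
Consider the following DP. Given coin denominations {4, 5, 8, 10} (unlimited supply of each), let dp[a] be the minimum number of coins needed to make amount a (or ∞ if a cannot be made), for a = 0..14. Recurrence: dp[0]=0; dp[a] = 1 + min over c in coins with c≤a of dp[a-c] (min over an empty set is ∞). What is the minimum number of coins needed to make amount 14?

2

 a  0  1  2  3  4  5  6  7  8  9 10 11 12 13 14
dp  0  -  -  -  1  1  -  -  1  2  1  -  2  2  2
(- denotes ∞ / unreachable)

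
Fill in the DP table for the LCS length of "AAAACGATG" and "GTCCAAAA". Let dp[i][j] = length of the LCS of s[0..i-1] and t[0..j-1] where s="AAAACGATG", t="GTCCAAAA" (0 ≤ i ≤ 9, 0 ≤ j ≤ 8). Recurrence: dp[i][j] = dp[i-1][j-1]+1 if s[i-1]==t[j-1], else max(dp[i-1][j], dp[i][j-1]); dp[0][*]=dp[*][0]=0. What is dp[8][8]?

4

   ''  G  T  C  C  A  A  A  A
''  0  0  0  0  0  0  0  0  0
 A  0  0  0  0  0  1  1  1  1
 A  0  0  0  0  0  1  2  2  2
 A  0  0  0  0  0  1  2  3  3
 A  0  0  0  0  0  1  2  3  4
 C  0  0  0  1  1  1  2  3  4
 G  0  1  1  1  1  1  2  3  4
 A  0  1  1  1  1  2  2  3  4
 T  0  1  2  2  2  2  2  3  4
 G  0  1  2  2  2  2  2  3  4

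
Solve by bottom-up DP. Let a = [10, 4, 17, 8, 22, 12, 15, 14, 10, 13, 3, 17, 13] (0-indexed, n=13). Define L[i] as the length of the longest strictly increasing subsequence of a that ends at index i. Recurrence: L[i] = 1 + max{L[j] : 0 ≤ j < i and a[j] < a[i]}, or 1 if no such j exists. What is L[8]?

   i    0    1    2    3    4    5    6    7    8    9   10   11   12
a[i]   10    4   17    8   22   12   15   14   10   13    3   17   13
L[i]    1    1    2    2    3    3    4    4    3    4    1    5    4

3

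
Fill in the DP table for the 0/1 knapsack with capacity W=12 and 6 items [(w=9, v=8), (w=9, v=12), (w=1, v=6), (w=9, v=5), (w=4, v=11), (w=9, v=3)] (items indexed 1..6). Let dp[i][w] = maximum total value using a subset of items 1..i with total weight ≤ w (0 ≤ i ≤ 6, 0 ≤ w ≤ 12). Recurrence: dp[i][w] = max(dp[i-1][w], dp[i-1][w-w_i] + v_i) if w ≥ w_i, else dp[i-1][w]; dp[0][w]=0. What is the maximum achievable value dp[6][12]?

18

i\w   0   1   2   3   4   5   6   7   8   9  10  11  12
  0   0   0   0   0   0   0   0   0   0   0   0   0   0
  1   0   0   0   0   0   0   0   0   0   8   8   8   8
  2   0   0   0   0   0   0   0   0   0  12  12  12  12
  3   0   6   6   6   6   6   6   6   6  12  18  18  18
  4   0   6   6   6   6   6   6   6   6  12  18  18  18
  5   0   6   6   6  11  17  17  17  17  17  18  18  18
  6   0   6   6   6  11  17  17  17  17  17  18  18  18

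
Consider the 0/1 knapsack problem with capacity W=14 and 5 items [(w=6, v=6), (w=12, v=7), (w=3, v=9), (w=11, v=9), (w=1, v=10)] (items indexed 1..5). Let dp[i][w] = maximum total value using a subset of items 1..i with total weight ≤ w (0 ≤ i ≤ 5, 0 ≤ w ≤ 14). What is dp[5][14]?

25

i\w   0   1   2   3   4   5   6   7   8   9  10  11  12  13  14
  0   0   0   0   0   0   0   0   0   0   0   0   0   0   0   0
  1   0   0   0   0   0   0   6   6   6   6   6   6   6   6   6
  2   0   0   0   0   0   0   6   6   6   6   6   6   7   7   7
  3   0   0   0   9   9   9   9   9   9  15  15  15  15  15  15
  4   0   0   0   9   9   9   9   9   9  15  15  15  15  15  18
  5   0  10  10  10  19  19  19  19  19  19  25  25  25  25  25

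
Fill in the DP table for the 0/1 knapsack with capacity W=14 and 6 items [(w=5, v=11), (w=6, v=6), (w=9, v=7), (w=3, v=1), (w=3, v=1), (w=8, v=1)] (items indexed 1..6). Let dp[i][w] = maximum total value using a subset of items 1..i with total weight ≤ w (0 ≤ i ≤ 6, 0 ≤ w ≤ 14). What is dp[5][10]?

12

i\w   0   1   2   3   4   5   6   7   8   9  10  11  12  13  14
  0   0   0   0   0   0   0   0   0   0   0   0   0   0   0   0
  1   0   0   0   0   0  11  11  11  11  11  11  11  11  11  11
  2   0   0   0   0   0  11  11  11  11  11  11  17  17  17  17
  3   0   0   0   0   0  11  11  11  11  11  11  17  17  17  18
  4   0   0   0   1   1  11  11  11  12  12  12  17  17  17  18
  5   0   0   0   1   1  11  11  11  12  12  12  17  17  17  18
  6   0   0   0   1   1  11  11  11  12  12  12  17  17  17  18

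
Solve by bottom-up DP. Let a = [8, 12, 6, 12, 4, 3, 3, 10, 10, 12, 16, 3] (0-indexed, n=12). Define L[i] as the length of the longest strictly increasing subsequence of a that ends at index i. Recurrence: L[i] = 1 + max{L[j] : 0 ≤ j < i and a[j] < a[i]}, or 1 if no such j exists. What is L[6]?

   i    0    1    2    3    4    5    6    7    8    9   10   11
a[i]    8   12    6   12    4    3    3   10   10   12   16    3
L[i]    1    2    1    2    1    1    1    2    2    3    4    1

1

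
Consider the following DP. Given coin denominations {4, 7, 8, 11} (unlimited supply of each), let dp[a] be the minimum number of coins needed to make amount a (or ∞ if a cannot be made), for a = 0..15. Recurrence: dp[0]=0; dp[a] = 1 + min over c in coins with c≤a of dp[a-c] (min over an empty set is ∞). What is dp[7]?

1

 a  0  1  2  3  4  5  6  7  8  9 10 11 12 13 14 15
dp  0  -  -  -  1  -  -  1  1  -  -  1  2  -  2  2
(- denotes ∞ / unreachable)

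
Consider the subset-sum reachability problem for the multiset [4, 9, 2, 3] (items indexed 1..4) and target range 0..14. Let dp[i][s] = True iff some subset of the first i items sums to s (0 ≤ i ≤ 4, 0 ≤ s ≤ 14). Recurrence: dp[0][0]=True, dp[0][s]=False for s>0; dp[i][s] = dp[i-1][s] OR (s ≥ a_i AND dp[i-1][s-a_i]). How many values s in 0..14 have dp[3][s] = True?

7

i\s   0   1   2   3   4   5   6   7   8   9  10  11  12  13  14
  0   T   F   F   F   F   F   F   F   F   F   F   F   F   F   F
  1   T   F   F   F   T   F   F   F   F   F   F   F   F   F   F
  2   T   F   F   F   T   F   F   F   F   T   F   F   F   T   F
  3   T   F   T   F   T   F   T   F   F   T   F   T   F   T   F
  4   T   F   T   T   T   T   T   T   F   T   F   T   T   T   T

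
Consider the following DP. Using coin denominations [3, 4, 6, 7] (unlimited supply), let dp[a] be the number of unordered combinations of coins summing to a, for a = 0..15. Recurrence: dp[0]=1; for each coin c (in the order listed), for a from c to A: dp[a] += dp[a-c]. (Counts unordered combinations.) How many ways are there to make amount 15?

after  coin     0     1     2     3     4     5     6     7     8     9    10    11    12    13    14    15
          3     1     0     0     1     0     0     1     0     0     1     0     0     1     0     0     1
          4     1     0     0     1     1     0     1     1     1     1     1     1     2     1     1     2
          6     1     0     0     1     1     0     2     1     1     2     2     1     4     2     2     4
          7     1     0     0     1     1     0     2     2     1     2     3     2     4     4     4     5

5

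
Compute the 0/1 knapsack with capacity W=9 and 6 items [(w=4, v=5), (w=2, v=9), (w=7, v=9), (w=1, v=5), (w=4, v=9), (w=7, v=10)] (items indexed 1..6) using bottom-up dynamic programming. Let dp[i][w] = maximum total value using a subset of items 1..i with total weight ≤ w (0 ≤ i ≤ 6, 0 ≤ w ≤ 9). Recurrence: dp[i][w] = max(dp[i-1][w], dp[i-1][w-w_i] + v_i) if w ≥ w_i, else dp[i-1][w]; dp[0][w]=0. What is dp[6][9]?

i\w   0   1   2   3   4   5   6   7   8   9
  0   0   0   0   0   0   0   0   0   0   0
  1   0   0   0   0   5   5   5   5   5   5
  2   0   0   9   9   9   9  14  14  14  14
  3   0   0   9   9   9   9  14  14  14  18
  4   0   5   9  14  14  14  14  19  19  19
  5   0   5   9  14  14  14  18  23  23  23
  6   0   5   9  14  14  14  18  23  23  23

23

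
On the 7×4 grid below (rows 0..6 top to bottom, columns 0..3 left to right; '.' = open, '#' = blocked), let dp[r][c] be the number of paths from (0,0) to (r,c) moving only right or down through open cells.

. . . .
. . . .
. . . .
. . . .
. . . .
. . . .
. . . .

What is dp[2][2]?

6

r\c   0   1   2   3
  0   1   1   1   1
  1   1   2   3   4
  2   1   3   6  10
  3   1   4  10  20
  4   1   5  15  35
  5   1   6  21  56
  6   1   7  28  84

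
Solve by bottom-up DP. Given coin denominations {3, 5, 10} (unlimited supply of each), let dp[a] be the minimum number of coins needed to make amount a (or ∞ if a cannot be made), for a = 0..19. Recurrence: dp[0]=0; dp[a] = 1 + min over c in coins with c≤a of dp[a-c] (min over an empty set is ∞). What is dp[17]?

5

 a  0  1  2  3  4  5  6  7  8  9 10 11 12 13 14 15 16 17 18 19
dp  0  -  -  1  -  1  2  -  2  3  1  3  4  2  4  2  3  5  3  4
(- denotes ∞ / unreachable)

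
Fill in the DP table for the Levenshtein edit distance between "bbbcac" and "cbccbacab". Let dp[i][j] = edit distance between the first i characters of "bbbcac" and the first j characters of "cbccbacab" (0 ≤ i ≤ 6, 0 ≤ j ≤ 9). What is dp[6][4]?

3

   ''  c  b  c  c  b  a  c  a  b
''  0  1  2  3  4  5  6  7  8  9
 b  1  1  1  2  3  4  5  6  7  8
 b  2  2  1  2  3  3  4  5  6  7
 b  3  3  2  2  3  3  4  5  6  6
 c  4  3  3  2  2  3  4  4  5  6
 a  5  4  4  3  3  3  3  4  4  5
 c  6  5  5  4  3  4  4  3  4  5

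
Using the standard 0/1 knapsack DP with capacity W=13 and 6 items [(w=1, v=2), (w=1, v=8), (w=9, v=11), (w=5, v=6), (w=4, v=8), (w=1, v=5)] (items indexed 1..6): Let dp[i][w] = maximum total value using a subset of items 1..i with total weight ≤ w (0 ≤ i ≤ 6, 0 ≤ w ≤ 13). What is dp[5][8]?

18

i\w   0   1   2   3   4   5   6   7   8   9  10  11  12  13
  0   0   0   0   0   0   0   0   0   0   0   0   0   0   0
  1   0   2   2   2   2   2   2   2   2   2   2   2   2   2
  2   0   8  10  10  10  10  10  10  10  10  10  10  10  10
  3   0   8  10  10  10  10  10  10  10  11  19  21  21  21
  4   0   8  10  10  10  10  14  16  16  16  19  21  21  21
  5   0   8  10  10  10  16  18  18  18  18  22  24  24  24
  6   0   8  13  15  15  16  21  23  23  23  23  27  29  29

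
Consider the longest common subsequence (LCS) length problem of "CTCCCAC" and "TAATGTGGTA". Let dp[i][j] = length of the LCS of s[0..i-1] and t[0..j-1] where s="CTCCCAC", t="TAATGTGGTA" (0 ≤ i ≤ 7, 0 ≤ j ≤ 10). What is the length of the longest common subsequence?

2

   ''  T  A  A  T  G  T  G  G  T  A
''  0  0  0  0  0  0  0  0  0  0  0
 C  0  0  0  0  0  0  0  0  0  0  0
 T  0  1  1  1  1  1  1  1  1  1  1
 C  0  1  1  1  1  1  1  1  1  1  1
 C  0  1  1  1  1  1  1  1  1  1  1
 C  0  1  1  1  1  1  1  1  1  1  1
 A  0  1  2  2  2  2  2  2  2  2  2
 C  0  1  2  2  2  2  2  2  2  2  2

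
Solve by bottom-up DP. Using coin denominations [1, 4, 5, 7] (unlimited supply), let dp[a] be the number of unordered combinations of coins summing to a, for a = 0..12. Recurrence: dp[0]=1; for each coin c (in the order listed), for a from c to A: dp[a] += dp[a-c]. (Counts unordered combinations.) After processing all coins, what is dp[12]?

10

after  coin     0     1     2     3     4     5     6     7     8     9    10    11    12
          1     1     1     1     1     1     1     1     1     1     1     1     1     1
          4     1     1     1     1     2     2     2     2     3     3     3     3     4
          5     1     1     1     1     2     3     3     3     4     5     6     6     7
          7     1     1     1     1     2     3     3     4     5     6     7     8    10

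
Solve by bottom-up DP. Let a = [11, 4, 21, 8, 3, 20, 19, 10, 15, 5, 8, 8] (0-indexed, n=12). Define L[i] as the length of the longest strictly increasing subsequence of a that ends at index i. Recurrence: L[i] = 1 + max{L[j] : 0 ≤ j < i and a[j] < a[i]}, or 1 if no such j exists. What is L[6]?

3

   i    0    1    2    3    4    5    6    7    8    9   10   11
a[i]   11    4   21    8    3   20   19   10   15    5    8    8
L[i]    1    1    2    2    1    3    3    3    4    2    3    3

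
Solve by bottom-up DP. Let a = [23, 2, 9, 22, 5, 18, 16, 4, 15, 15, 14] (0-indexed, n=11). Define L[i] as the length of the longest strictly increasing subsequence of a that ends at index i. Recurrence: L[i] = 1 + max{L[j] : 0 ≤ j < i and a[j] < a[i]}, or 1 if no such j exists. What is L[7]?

   i    0    1    2    3    4    5    6    7    8    9   10
a[i]   23    2    9   22    5   18   16    4   15   15   14
L[i]    1    1    2    3    2    3    3    2    3    3    3

2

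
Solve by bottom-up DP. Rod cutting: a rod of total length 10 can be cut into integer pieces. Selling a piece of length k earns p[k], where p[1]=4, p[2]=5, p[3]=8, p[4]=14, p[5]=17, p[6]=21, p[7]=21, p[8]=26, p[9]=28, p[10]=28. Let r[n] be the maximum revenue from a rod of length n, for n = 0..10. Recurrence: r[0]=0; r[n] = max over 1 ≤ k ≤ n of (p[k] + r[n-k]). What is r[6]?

24

   n    0    1    2    3    4    5    6    7    8    9   10
r[n]    0    4    8   12   16   20   24   28   32   36   40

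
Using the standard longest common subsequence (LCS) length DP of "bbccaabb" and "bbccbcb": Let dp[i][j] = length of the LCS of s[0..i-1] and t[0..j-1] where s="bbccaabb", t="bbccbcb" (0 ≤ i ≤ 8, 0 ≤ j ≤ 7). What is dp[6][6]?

4

   ''  b  b  c  c  b  c  b
''  0  0  0  0  0  0  0  0
 b  0  1  1  1  1  1  1  1
 b  0  1  2  2  2  2  2  2
 c  0  1  2  3  3  3  3  3
 c  0  1  2  3  4  4  4  4
 a  0  1  2  3  4  4  4  4
 a  0  1  2  3  4  4  4  4
 b  0  1  2  3  4  5  5  5
 b  0  1  2  3  4  5  5  6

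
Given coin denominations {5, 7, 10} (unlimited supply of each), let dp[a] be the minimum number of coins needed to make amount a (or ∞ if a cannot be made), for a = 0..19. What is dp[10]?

1

 a  0  1  2  3  4  5  6  7  8  9 10 11 12 13 14 15 16 17 18 19
dp  0  -  -  -  -  1  -  1  -  -  1  -  2  -  2  2  -  2  -  3
(- denotes ∞ / unreachable)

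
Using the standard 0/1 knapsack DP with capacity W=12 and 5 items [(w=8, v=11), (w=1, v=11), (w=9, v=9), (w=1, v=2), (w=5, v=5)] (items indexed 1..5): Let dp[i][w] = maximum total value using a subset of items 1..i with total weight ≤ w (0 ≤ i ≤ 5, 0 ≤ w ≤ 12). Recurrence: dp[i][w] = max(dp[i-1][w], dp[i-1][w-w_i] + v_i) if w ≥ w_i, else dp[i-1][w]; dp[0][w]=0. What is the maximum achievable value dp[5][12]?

i\w   0   1   2   3   4   5   6   7   8   9  10  11  12
  0   0   0   0   0   0   0   0   0   0   0   0   0   0
  1   0   0   0   0   0   0   0   0  11  11  11  11  11
  2   0  11  11  11  11  11  11  11  11  22  22  22  22
  3   0  11  11  11  11  11  11  11  11  22  22  22  22
  4   0  11  13  13  13  13  13  13  13  22  24  24  24
  5   0  11  13  13  13  13  16  18  18  22  24  24  24

24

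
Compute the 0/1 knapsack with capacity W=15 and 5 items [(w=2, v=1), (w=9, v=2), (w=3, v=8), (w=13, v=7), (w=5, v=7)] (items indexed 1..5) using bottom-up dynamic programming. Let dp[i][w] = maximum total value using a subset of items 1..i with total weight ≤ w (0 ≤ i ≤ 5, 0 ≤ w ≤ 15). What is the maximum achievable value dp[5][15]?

16

i\w   0   1   2   3   4   5   6   7   8   9  10  11  12  13  14  15
  0   0   0   0   0   0   0   0   0   0   0   0   0   0   0   0   0
  1   0   0   1   1   1   1   1   1   1   1   1   1   1   1   1   1
  2   0   0   1   1   1   1   1   1   1   2   2   3   3   3   3   3
  3   0   0   1   8   8   9   9   9   9   9   9   9  10  10  11  11
  4   0   0   1   8   8   9   9   9   9   9   9   9  10  10  11  11
  5   0   0   1   8   8   9   9   9  15  15  16  16  16  16  16  16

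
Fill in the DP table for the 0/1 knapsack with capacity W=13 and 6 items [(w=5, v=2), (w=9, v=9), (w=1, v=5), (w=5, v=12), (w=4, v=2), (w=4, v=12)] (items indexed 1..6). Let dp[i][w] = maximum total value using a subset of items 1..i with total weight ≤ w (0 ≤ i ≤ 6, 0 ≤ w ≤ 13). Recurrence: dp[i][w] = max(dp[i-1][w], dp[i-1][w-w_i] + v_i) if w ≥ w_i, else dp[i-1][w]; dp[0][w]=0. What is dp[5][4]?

i\w   0   1   2   3   4   5   6   7   8   9  10  11  12  13
  0   0   0   0   0   0   0   0   0   0   0   0   0   0   0
  1   0   0   0   0   0   2   2   2   2   2   2   2   2   2
  2   0   0   0   0   0   2   2   2   2   9   9   9   9   9
  3   0   5   5   5   5   5   7   7   7   9  14  14  14  14
  4   0   5   5   5   5  12  17  17  17  17  17  19  19  19
  5   0   5   5   5   5  12  17  17  17  17  19  19  19  19
  6   0   5   5   5  12  17  17  17  17  24  29  29  29  29

5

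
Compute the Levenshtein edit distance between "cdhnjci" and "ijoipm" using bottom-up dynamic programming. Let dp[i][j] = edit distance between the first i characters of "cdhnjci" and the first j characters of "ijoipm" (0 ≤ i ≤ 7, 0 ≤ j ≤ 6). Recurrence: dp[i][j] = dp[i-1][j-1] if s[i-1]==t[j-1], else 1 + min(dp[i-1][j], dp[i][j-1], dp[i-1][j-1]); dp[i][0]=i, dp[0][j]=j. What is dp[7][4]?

   ''  i  j  o  i  p  m
''  0  1  2  3  4  5  6
 c  1  1  2  3  4  5  6
 d  2  2  2  3  4  5  6
 h  3  3  3  3  4  5  6
 n  4  4  4  4  4  5  6
 j  5  5  4  5  5  5  6
 c  6  6  5  5  6  6  6
 i  7  6  6  6  5  6  7

5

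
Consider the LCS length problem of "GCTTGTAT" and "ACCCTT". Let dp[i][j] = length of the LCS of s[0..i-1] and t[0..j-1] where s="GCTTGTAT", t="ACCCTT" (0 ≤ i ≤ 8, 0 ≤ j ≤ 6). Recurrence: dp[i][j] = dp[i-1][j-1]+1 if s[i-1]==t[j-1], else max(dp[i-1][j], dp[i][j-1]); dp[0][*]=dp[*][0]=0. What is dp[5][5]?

   ''  A  C  C  C  T  T
''  0  0  0  0  0  0  0
 G  0  0  0  0  0  0  0
 C  0  0  1  1  1  1  1
 T  0  0  1  1  1  2  2
 T  0  0  1  1  1  2  3
 G  0  0  1  1  1  2  3
 T  0  0  1  1  1  2  3
 A  0  1  1  1  1  2  3
 T  0  1  1  1  1  2  3

2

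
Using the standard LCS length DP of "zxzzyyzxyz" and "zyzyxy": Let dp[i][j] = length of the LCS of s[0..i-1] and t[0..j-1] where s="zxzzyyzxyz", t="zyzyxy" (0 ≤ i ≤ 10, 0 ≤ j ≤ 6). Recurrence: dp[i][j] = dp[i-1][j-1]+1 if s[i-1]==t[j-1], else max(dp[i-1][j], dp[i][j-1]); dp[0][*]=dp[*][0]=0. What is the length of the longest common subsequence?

   ''  z  y  z  y  x  y
''  0  0  0  0  0  0  0
 z  0  1  1  1  1  1  1
 x  0  1  1  1  1  2  2
 z  0  1  1  2  2  2  2
 z  0  1  1  2  2  2  2
 y  0  1  2  2  3  3  3
 y  0  1  2  2  3  3  4
 z  0  1  2  3  3  3  4
 x  0  1  2  3  3  4  4
 y  0  1  2  3  4  4  5
 z  0  1  2  3  4  4  5

5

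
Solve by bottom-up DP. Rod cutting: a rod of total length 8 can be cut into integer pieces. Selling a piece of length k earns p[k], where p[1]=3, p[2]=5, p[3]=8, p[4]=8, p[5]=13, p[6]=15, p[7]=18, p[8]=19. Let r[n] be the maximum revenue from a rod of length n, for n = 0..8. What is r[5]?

   n    0    1    2    3    4    5    6    7    8
r[n]    0    3    6    9   12   15   18   21   24

15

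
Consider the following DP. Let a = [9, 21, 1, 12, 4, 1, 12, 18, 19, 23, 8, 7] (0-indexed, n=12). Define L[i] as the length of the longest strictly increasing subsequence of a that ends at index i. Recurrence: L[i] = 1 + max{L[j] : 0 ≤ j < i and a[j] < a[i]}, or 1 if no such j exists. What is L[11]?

3

   i    0    1    2    3    4    5    6    7    8    9   10   11
a[i]    9   21    1   12    4    1   12   18   19   23    8    7
L[i]    1    2    1    2    2    1    3    4    5    6    3    3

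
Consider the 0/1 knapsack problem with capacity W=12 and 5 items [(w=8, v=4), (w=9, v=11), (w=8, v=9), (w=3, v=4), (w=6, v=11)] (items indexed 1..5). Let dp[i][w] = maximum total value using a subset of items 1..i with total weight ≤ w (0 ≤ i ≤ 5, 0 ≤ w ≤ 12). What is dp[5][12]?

15

i\w   0   1   2   3   4   5   6   7   8   9  10  11  12
  0   0   0   0   0   0   0   0   0   0   0   0   0   0
  1   0   0   0   0   0   0   0   0   4   4   4   4   4
  2   0   0   0   0   0   0   0   0   4  11  11  11  11
  3   0   0   0   0   0   0   0   0   9  11  11  11  11
  4   0   0   0   4   4   4   4   4   9  11  11  13  15
  5   0   0   0   4   4   4  11  11  11  15  15  15  15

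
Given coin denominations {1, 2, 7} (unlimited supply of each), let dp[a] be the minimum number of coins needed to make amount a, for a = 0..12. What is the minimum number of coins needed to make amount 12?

 a  0  1  2  3  4  5  6  7  8  9 10 11 12
dp  0  1  1  2  2  3  3  1  2  2  3  3  4

4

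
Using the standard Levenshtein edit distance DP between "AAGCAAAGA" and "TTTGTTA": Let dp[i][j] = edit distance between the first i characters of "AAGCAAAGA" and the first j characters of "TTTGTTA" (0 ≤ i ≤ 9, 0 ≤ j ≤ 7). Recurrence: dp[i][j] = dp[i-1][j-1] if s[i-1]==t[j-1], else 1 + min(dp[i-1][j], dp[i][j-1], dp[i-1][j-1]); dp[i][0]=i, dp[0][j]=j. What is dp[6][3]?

6

   ''  T  T  T  G  T  T  A
''  0  1  2  3  4  5  6  7
 A  1  1  2  3  4  5  6  6
 A  2  2  2  3  4  5  6  6
 G  3  3  3  3  3  4  5  6
 C  4  4  4  4  4  4  5  6
 A  5  5  5  5  5  5  5  5
 A  6  6  6  6  6  6  6  5
 A  7  7  7  7  7  7  7  6
 G  8  8  8  8  7  8  8  7
 A  9  9  9  9  8  8  9  8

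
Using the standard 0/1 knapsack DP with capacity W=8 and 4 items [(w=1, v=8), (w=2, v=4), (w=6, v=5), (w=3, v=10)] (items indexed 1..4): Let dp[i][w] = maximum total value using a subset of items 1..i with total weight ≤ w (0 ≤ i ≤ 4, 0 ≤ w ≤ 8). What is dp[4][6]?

22

i\w   0   1   2   3   4   5   6   7   8
  0   0   0   0   0   0   0   0   0   0
  1   0   8   8   8   8   8   8   8   8
  2   0   8   8  12  12  12  12  12  12
  3   0   8   8  12  12  12  12  13  13
  4   0   8   8  12  18  18  22  22  22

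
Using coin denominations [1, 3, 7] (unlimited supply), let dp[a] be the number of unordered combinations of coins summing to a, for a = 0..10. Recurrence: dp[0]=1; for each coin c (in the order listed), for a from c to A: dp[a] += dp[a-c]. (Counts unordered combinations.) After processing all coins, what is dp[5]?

after  coin     0     1     2     3     4     5     6     7     8     9    10
          1     1     1     1     1     1     1     1     1     1     1     1
          3     1     1     1     2     2     2     3     3     3     4     4
          7     1     1     1     2     2     2     3     4     4     5     6

2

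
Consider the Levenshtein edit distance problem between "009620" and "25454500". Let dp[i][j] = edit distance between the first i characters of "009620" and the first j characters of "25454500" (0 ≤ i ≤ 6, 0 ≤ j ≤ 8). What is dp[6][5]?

6

   ''  2  5  4  5  4  5  0  0
''  0  1  2  3  4  5  6  7  8
 0  1  1  2  3  4  5  6  6  7
 0  2  2  2  3  4  5  6  6  6
 9  3  3  3  3  4  5  6  7  7
 6  4  4  4  4  4  5  6  7  8
 2  5  4  5  5  5  5  6  7  8
 0  6  5  5  6  6  6  6  6  7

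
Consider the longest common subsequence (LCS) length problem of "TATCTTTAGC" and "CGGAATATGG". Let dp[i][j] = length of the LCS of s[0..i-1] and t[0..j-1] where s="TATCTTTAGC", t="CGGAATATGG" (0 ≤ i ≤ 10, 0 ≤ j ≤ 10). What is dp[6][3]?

1

   ''  C  G  G  A  A  T  A  T  G  G
''  0  0  0  0  0  0  0  0  0  0  0
 T  0  0  0  0  0  0  1  1  1  1  1
 A  0  0  0  0  1  1  1  2  2  2  2
 T  0  0  0  0  1  1  2  2  3  3  3
 C  0  1  1  1  1  1  2  2  3  3  3
 T  0  1  1  1  1  1  2  2  3  3  3
 T  0  1  1  1  1  1  2  2  3  3  3
 T  0  1  1  1  1  1  2  2  3  3  3
 A  0  1  1  1  2  2  2  3  3  3  3
 G  0  1  2  2  2  2  2  3  3  4  4
 C  0  1  2  2  2  2  2  3  3  4  4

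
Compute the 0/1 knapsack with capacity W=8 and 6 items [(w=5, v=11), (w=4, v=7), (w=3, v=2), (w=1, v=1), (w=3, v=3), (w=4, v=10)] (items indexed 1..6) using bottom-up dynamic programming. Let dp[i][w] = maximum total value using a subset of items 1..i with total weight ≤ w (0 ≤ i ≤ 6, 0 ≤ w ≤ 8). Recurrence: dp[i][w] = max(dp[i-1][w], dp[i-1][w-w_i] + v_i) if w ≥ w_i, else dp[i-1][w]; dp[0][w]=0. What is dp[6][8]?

17

i\w   0   1   2   3   4   5   6   7   8
  0   0   0   0   0   0   0   0   0   0
  1   0   0   0   0   0  11  11  11  11
  2   0   0   0   0   7  11  11  11  11
  3   0   0   0   2   7  11  11  11  13
  4   0   1   1   2   7  11  12  12  13
  5   0   1   1   3   7  11  12  12  14
  6   0   1   1   3  10  11  12  13  17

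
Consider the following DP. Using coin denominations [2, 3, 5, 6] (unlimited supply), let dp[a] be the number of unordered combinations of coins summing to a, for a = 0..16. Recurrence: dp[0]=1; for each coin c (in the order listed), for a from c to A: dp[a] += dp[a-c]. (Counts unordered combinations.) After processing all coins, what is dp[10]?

5

after  coin     0     1     2     3     4     5     6     7     8     9    10    11    12    13    14    15    16
          2     1     0     1     0     1     0     1     0     1     0     1     0     1     0     1     0     1
          3     1     0     1     1     1     1     2     1     2     2     2     2     3     2     3     3     3
          5     1     0     1     1     1     2     2     2     3     3     4     4     5     5     6     7     7
          6     1     0     1     1     1     2     3     2     4     4     5     6     8     7    10    11    12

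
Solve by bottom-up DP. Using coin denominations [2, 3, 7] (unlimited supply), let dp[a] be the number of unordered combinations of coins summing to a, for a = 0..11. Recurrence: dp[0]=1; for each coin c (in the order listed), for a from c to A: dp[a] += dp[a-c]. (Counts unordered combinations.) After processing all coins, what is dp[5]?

after  coin     0     1     2     3     4     5     6     7     8     9    10    11
          2     1     0     1     0     1     0     1     0     1     0     1     0
          3     1     0     1     1     1     1     2     1     2     2     2     2
          7     1     0     1     1     1     1     2     2     2     3     3     3

1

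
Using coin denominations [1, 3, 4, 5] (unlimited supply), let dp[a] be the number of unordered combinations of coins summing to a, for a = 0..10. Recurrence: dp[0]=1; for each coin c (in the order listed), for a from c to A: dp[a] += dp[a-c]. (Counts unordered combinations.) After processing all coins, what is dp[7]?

after  coin     0     1     2     3     4     5     6     7     8     9    10
          1     1     1     1     1     1     1     1     1     1     1     1
          3     1     1     1     2     2     2     3     3     3     4     4
          4     1     1     1     2     3     3     4     5     6     7     8
          5     1     1     1     2     3     4     5     6     8    10    12

6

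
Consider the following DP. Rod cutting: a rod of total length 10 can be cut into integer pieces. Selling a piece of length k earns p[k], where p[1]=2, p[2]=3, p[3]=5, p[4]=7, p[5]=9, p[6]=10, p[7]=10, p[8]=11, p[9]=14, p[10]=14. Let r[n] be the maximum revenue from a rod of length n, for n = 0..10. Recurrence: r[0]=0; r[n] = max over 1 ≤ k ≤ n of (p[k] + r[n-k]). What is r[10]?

20

   n    0    1    2    3    4    5    6    7    8    9   10
r[n]    0    2    4    6    8   10   12   14   16   18   20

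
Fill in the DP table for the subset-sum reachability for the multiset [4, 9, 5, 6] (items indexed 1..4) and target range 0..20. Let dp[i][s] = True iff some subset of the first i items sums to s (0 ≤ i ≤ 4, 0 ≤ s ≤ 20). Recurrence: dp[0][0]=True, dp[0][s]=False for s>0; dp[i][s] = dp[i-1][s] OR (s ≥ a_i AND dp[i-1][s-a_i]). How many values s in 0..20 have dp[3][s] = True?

7

i\s   0   1   2   3   4   5   6   7   8   9  10  11  12  13  14  15  16  17  18  19  20
  0   T   F   F   F   F   F   F   F   F   F   F   F   F   F   F   F   F   F   F   F   F
  1   T   F   F   F   T   F   F   F   F   F   F   F   F   F   F   F   F   F   F   F   F
  2   T   F   F   F   T   F   F   F   F   T   F   F   F   T   F   F   F   F   F   F   F
  3   T   F   F   F   T   T   F   F   F   T   F   F   F   T   T   F   F   F   T   F   F
  4   T   F   F   F   T   T   T   F   F   T   T   T   F   T   T   T   F   F   T   T   T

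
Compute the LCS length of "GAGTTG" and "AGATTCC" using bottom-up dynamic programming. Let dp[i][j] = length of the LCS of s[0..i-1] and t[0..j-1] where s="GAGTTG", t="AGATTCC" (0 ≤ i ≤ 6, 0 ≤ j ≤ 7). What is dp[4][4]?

3

   ''  A  G  A  T  T  C  C
''  0  0  0  0  0  0  0  0
 G  0  0  1  1  1  1  1  1
 A  0  1  1  2  2  2  2  2
 G  0  1  2  2  2  2  2  2
 T  0  1  2  2  3  3  3  3
 T  0  1  2  2  3  4  4  4
 G  0  1  2  2  3  4  4  4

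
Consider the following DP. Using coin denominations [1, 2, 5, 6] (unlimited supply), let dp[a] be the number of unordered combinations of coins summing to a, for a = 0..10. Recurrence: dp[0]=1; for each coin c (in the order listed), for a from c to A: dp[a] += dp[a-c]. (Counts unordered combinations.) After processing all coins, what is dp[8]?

after  coin     0     1     2     3     4     5     6     7     8     9    10
          1     1     1     1     1     1     1     1     1     1     1     1
          2     1     1     2     2     3     3     4     4     5     5     6
          5     1     1     2     2     3     4     5     6     7     8    10
          6     1     1     2     2     3     4     6     7     9    10    13

9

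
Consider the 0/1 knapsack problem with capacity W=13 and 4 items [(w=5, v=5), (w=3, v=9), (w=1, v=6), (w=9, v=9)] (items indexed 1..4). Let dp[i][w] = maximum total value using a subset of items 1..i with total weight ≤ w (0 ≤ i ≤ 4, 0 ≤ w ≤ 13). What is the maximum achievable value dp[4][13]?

i\w   0   1   2   3   4   5   6   7   8   9  10  11  12  13
  0   0   0   0   0   0   0   0   0   0   0   0   0   0   0
  1   0   0   0   0   0   5   5   5   5   5   5   5   5   5
  2   0   0   0   9   9   9   9   9  14  14  14  14  14  14
  3   0   6   6   9  15  15  15  15  15  20  20  20  20  20
  4   0   6   6   9  15  15  15  15  15  20  20  20  20  24

24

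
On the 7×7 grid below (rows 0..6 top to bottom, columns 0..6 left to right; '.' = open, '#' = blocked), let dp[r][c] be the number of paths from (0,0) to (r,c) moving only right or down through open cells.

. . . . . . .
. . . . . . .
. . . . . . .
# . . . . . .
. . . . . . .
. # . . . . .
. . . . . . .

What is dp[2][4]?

r\c   0   1   2   3   4   5   6
  0   1   1   1   1   1   1   1
  1   1   2   3   4   5   6   7
  2   1   3   6  10  15  21  28
  3   0   3   9  19  34  55  83
  4   0   3  12  31  65 120 203
  5   0   0  12  43 108 228 431
  6   0   0  12  55 163 391 822

15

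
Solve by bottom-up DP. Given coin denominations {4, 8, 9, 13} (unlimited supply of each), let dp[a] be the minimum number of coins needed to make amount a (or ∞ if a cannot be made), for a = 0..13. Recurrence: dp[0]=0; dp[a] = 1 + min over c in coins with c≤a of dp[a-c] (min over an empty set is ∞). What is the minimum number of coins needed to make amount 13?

 a  0  1  2  3  4  5  6  7  8  9 10 11 12 13
dp  0  -  -  -  1  -  -  -  1  1  -  -  2  1
(- denotes ∞ / unreachable)

1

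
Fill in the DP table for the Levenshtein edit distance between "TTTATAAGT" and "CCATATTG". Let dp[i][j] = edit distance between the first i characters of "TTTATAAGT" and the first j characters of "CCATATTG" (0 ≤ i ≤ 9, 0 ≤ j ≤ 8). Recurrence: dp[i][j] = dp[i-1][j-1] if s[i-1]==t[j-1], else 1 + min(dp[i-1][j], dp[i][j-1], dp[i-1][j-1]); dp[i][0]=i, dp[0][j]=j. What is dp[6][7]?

   ''  C  C  A  T  A  T  T  G
''  0  1  2  3  4  5  6  7  8
 T  1  1  2  3  3  4  5  6  7
 T  2  2  2  3  3  4  4  5  6
 T  3  3  3  3  3  4  4  4  5
 A  4  4  4  3  4  3  4  5  5
 T  5  5  5  4  3  4  3  4  5
 A  6  6  6  5  4  3  4  4  5
 A  7  7  7  6  5  4  4  5  5
 G  8  8  8  7  6  5  5  5  5
 T  9  9  9  8  7  6  5  5  6

4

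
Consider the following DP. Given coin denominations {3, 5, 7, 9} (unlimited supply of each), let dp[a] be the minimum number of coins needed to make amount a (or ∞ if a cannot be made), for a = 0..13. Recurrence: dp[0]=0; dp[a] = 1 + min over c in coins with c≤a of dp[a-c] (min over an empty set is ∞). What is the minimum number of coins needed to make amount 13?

 a  0  1  2  3  4  5  6  7  8  9 10 11 12 13
dp  0  -  -  1  -  1  2  1  2  1  2  3  2  3
(- denotes ∞ / unreachable)

3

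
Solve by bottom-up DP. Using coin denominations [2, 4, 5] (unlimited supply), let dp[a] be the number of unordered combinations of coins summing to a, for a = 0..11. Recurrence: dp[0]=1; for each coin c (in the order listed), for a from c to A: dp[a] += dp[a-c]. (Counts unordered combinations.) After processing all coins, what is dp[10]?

after  coin     0     1     2     3     4     5     6     7     8     9    10    11
          2     1     0     1     0     1     0     1     0     1     0     1     0
          4     1     0     1     0     2     0     2     0     3     0     3     0
          5     1     0     1     0     2     1     2     1     3     2     4     2

4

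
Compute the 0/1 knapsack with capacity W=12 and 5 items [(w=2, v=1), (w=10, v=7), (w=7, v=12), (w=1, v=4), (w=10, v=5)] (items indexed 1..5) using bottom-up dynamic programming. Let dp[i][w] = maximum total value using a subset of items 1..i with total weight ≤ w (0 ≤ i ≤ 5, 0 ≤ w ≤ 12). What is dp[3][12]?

13

i\w   0   1   2   3   4   5   6   7   8   9  10  11  12
  0   0   0   0   0   0   0   0   0   0   0   0   0   0
  1   0   0   1   1   1   1   1   1   1   1   1   1   1
  2   0   0   1   1   1   1   1   1   1   1   7   7   8
  3   0   0   1   1   1   1   1  12  12  13  13  13  13
  4   0   4   4   5   5   5   5  12  16  16  17  17  17
  5   0   4   4   5   5   5   5  12  16  16  17  17  17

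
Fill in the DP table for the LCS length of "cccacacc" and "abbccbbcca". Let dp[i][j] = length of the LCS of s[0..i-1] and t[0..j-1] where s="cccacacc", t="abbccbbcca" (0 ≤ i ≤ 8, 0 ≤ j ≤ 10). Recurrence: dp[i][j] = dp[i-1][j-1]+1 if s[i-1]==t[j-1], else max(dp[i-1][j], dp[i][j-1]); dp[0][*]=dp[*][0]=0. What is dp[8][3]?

   ''  a  b  b  c  c  b  b  c  c  a
''  0  0  0  0  0  0  0  0  0  0  0
 c  0  0  0  0  1  1  1  1  1  1  1
 c  0  0  0  0  1  2  2  2  2  2  2
 c  0  0  0  0  1  2  2  2  3  3  3
 a  0  1  1  1  1  2  2  2  3  3  4
 c  0  1  1  1  2  2  2  2  3  4  4
 a  0  1  1  1  2  2  2  2  3  4  5
 c  0  1  1  1  2  3  3  3  3  4  5
 c  0  1  1  1  2  3  3  3  4  4  5

1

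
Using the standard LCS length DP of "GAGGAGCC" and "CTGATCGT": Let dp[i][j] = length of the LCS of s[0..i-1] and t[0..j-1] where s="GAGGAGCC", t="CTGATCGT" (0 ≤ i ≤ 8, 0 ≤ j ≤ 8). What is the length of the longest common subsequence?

3

   ''  C  T  G  A  T  C  G  T
''  0  0  0  0  0  0  0  0  0
 G  0  0  0  1  1  1  1  1  1
 A  0  0  0  1  2  2  2  2  2
 G  0  0  0  1  2  2  2  3  3
 G  0  0  0  1  2  2  2  3  3
 A  0  0  0  1  2  2  2  3  3
 G  0  0  0  1  2  2  2  3  3
 C  0  1  1  1  2  2  3  3  3
 C  0  1  1  1  2  2  3  3  3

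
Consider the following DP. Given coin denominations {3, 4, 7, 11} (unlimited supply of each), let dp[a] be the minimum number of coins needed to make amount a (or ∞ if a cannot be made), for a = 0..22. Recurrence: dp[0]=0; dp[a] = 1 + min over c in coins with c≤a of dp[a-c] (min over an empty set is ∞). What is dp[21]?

3

 a  0  1  2  3  4  5  6  7  8  9 10 11 12 13 14 15 16 17 18 19 20 21 22
dp  0  -  -  1  1  -  2  1  2  3  2  1  3  3  2  2  4  3  2  3  4  3  2
(- denotes ∞ / unreachable)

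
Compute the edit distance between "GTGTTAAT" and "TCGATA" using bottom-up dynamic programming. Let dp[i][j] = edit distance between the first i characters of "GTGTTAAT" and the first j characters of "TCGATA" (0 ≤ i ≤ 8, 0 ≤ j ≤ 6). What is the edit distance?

5

   ''  T  C  G  A  T  A
''  0  1  2  3  4  5  6
 G  1  1  2  2  3  4  5
 T  2  1  2  3  3  3  4
 G  3  2  2  2  3  4  4
 T  4  3  3  3  3  3  4
 T  5  4  4  4  4  3  4
 A  6  5  5  5  4  4  3
 A  7  6  6  6  5  5  4
 T  8  7  7  7  6  5  5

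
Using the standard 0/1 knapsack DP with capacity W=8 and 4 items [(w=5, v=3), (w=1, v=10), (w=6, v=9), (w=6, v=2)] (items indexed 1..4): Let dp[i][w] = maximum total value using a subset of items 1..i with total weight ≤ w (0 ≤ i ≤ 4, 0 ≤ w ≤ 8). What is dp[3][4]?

10

i\w   0   1   2   3   4   5   6   7   8
  0   0   0   0   0   0   0   0   0   0
  1   0   0   0   0   0   3   3   3   3
  2   0  10  10  10  10  10  13  13  13
  3   0  10  10  10  10  10  13  19  19
  4   0  10  10  10  10  10  13  19  19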